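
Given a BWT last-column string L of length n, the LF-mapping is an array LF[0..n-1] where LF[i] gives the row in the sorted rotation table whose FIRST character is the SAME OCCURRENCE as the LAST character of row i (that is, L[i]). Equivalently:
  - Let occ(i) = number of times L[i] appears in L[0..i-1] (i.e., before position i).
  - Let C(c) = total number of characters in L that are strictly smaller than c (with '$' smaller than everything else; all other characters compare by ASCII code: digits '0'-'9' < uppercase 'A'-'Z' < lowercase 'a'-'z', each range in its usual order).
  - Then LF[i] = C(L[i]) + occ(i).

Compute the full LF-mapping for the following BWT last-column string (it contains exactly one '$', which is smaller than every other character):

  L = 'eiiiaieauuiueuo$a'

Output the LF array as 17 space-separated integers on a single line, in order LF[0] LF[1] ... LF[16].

Answer: 4 7 8 9 1 10 5 2 13 14 11 15 6 16 12 0 3

Derivation:
Char counts: '$':1, 'a':3, 'e':3, 'i':5, 'o':1, 'u':4
C (first-col start): C('$')=0, C('a')=1, C('e')=4, C('i')=7, C('o')=12, C('u')=13
L[0]='e': occ=0, LF[0]=C('e')+0=4+0=4
L[1]='i': occ=0, LF[1]=C('i')+0=7+0=7
L[2]='i': occ=1, LF[2]=C('i')+1=7+1=8
L[3]='i': occ=2, LF[3]=C('i')+2=7+2=9
L[4]='a': occ=0, LF[4]=C('a')+0=1+0=1
L[5]='i': occ=3, LF[5]=C('i')+3=7+3=10
L[6]='e': occ=1, LF[6]=C('e')+1=4+1=5
L[7]='a': occ=1, LF[7]=C('a')+1=1+1=2
L[8]='u': occ=0, LF[8]=C('u')+0=13+0=13
L[9]='u': occ=1, LF[9]=C('u')+1=13+1=14
L[10]='i': occ=4, LF[10]=C('i')+4=7+4=11
L[11]='u': occ=2, LF[11]=C('u')+2=13+2=15
L[12]='e': occ=2, LF[12]=C('e')+2=4+2=6
L[13]='u': occ=3, LF[13]=C('u')+3=13+3=16
L[14]='o': occ=0, LF[14]=C('o')+0=12+0=12
L[15]='$': occ=0, LF[15]=C('$')+0=0+0=0
L[16]='a': occ=2, LF[16]=C('a')+2=1+2=3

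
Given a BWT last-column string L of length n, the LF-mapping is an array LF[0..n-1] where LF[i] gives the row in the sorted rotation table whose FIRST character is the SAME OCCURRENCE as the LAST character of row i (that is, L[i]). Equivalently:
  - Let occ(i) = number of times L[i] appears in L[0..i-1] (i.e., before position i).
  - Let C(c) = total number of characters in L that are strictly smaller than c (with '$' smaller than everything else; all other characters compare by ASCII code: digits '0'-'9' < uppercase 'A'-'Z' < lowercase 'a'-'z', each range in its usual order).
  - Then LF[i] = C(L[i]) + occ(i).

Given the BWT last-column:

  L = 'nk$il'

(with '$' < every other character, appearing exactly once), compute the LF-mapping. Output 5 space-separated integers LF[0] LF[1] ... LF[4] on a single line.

Char counts: '$':1, 'i':1, 'k':1, 'l':1, 'n':1
C (first-col start): C('$')=0, C('i')=1, C('k')=2, C('l')=3, C('n')=4
L[0]='n': occ=0, LF[0]=C('n')+0=4+0=4
L[1]='k': occ=0, LF[1]=C('k')+0=2+0=2
L[2]='$': occ=0, LF[2]=C('$')+0=0+0=0
L[3]='i': occ=0, LF[3]=C('i')+0=1+0=1
L[4]='l': occ=0, LF[4]=C('l')+0=3+0=3

Answer: 4 2 0 1 3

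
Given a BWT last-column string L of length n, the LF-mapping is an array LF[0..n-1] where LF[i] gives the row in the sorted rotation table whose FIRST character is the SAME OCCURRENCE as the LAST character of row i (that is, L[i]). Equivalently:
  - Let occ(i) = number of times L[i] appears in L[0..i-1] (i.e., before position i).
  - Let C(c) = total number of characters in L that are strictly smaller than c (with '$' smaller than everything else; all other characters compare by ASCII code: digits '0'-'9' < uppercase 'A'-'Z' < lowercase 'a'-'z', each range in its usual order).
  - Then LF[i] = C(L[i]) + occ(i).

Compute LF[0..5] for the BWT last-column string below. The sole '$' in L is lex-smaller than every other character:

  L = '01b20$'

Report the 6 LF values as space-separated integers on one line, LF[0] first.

Answer: 1 3 5 4 2 0

Derivation:
Char counts: '$':1, '0':2, '1':1, '2':1, 'b':1
C (first-col start): C('$')=0, C('0')=1, C('1')=3, C('2')=4, C('b')=5
L[0]='0': occ=0, LF[0]=C('0')+0=1+0=1
L[1]='1': occ=0, LF[1]=C('1')+0=3+0=3
L[2]='b': occ=0, LF[2]=C('b')+0=5+0=5
L[3]='2': occ=0, LF[3]=C('2')+0=4+0=4
L[4]='0': occ=1, LF[4]=C('0')+1=1+1=2
L[5]='$': occ=0, LF[5]=C('$')+0=0+0=0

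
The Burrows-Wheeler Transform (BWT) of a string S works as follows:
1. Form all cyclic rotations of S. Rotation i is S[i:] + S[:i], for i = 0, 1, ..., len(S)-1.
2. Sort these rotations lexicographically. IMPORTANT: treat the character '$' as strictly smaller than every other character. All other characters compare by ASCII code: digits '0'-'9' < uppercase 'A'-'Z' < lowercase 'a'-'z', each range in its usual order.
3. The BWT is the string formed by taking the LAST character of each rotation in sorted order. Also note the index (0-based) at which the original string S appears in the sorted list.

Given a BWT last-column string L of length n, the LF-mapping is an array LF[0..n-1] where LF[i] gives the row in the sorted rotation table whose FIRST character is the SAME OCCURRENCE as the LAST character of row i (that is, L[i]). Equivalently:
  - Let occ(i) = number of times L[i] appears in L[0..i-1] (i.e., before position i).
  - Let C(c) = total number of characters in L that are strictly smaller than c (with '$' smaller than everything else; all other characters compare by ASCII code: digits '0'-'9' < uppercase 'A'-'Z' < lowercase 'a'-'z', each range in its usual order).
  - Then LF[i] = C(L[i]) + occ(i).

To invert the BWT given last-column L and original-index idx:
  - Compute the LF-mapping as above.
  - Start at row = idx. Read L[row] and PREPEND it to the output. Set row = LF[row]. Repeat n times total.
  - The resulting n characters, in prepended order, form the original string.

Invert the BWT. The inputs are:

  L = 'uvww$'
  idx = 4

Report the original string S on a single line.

LF mapping: 1 2 3 4 0
Walk LF starting at row 4, prepending L[row]:
  step 1: row=4, L[4]='$', prepend. Next row=LF[4]=0
  step 2: row=0, L[0]='u', prepend. Next row=LF[0]=1
  step 3: row=1, L[1]='v', prepend. Next row=LF[1]=2
  step 4: row=2, L[2]='w', prepend. Next row=LF[2]=3
  step 5: row=3, L[3]='w', prepend. Next row=LF[3]=4
Reversed output: wwvu$

Answer: wwvu$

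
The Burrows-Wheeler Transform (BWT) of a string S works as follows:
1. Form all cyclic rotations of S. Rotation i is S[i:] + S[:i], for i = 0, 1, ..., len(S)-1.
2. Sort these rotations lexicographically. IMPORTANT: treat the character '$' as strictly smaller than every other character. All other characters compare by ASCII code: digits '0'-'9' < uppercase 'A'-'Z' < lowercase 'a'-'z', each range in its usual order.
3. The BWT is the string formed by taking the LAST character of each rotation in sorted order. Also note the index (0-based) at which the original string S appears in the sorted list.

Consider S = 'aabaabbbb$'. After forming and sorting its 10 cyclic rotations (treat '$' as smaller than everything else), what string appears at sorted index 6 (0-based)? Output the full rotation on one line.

Answer: baabbbb$aa

Derivation:
All 10 rotations (rotation i = S[i:]+S[:i]):
  rot[0] = aabaabbbb$
  rot[1] = abaabbbb$a
  rot[2] = baabbbb$aa
  rot[3] = aabbbb$aab
  rot[4] = abbbb$aaba
  rot[5] = bbbb$aabaa
  rot[6] = bbb$aabaab
  rot[7] = bb$aabaabb
  rot[8] = b$aabaabbb
  rot[9] = $aabaabbbb
Sorted (with $ < everything):
  sorted[0] = $aabaabbbb
  sorted[1] = aabaabbbb$
  sorted[2] = aabbbb$aab
  sorted[3] = abaabbbb$a
  sorted[4] = abbbb$aaba
  sorted[5] = b$aabaabbb
  sorted[6] = baabbbb$aa
  sorted[7] = bb$aabaabb
  sorted[8] = bbb$aabaab
  sorted[9] = bbbb$aabaa
sorted[6] = baabbbb$aa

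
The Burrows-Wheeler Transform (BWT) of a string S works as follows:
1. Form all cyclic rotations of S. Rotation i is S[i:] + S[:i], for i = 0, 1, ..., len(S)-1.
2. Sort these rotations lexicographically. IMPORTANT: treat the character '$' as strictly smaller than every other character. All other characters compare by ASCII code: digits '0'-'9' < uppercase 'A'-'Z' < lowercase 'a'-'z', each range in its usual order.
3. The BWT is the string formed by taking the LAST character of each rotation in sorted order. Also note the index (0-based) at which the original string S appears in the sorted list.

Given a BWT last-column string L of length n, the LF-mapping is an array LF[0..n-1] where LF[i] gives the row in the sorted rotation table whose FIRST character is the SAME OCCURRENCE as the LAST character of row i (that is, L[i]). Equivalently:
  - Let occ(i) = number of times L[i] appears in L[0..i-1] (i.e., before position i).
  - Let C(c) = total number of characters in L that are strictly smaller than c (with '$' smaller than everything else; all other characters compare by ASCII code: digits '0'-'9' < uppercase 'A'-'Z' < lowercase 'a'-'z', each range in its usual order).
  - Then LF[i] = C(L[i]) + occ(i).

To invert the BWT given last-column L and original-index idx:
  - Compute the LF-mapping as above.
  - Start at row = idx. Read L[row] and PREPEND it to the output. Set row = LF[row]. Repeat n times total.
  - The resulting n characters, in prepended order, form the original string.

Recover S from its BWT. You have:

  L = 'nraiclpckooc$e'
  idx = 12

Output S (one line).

Answer: pickleraccoon$

Derivation:
LF mapping: 9 13 1 6 2 8 12 3 7 10 11 4 0 5
Walk LF starting at row 12, prepending L[row]:
  step 1: row=12, L[12]='$', prepend. Next row=LF[12]=0
  step 2: row=0, L[0]='n', prepend. Next row=LF[0]=9
  step 3: row=9, L[9]='o', prepend. Next row=LF[9]=10
  step 4: row=10, L[10]='o', prepend. Next row=LF[10]=11
  step 5: row=11, L[11]='c', prepend. Next row=LF[11]=4
  step 6: row=4, L[4]='c', prepend. Next row=LF[4]=2
  step 7: row=2, L[2]='a', prepend. Next row=LF[2]=1
  step 8: row=1, L[1]='r', prepend. Next row=LF[1]=13
  step 9: row=13, L[13]='e', prepend. Next row=LF[13]=5
  step 10: row=5, L[5]='l', prepend. Next row=LF[5]=8
  step 11: row=8, L[8]='k', prepend. Next row=LF[8]=7
  step 12: row=7, L[7]='c', prepend. Next row=LF[7]=3
  step 13: row=3, L[3]='i', prepend. Next row=LF[3]=6
  step 14: row=6, L[6]='p', prepend. Next row=LF[6]=12
Reversed output: pickleraccoon$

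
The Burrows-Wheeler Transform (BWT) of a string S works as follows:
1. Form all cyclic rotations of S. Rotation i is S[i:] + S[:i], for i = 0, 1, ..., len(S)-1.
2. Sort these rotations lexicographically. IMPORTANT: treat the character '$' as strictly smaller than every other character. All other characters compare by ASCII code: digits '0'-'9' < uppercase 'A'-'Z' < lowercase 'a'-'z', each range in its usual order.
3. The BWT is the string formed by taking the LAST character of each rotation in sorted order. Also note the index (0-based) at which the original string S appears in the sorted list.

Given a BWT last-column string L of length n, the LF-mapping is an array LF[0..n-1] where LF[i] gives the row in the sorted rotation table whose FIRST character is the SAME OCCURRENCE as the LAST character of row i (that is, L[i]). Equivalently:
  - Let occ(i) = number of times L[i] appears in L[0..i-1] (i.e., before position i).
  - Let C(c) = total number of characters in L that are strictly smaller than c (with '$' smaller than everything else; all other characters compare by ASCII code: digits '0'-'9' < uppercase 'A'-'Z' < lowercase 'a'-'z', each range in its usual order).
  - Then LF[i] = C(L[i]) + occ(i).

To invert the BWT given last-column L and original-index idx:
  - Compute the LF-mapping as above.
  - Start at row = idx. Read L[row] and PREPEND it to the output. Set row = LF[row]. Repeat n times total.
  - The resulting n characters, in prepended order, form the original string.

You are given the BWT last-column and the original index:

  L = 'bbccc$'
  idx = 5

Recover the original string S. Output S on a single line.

Answer: cccbb$

Derivation:
LF mapping: 1 2 3 4 5 0
Walk LF starting at row 5, prepending L[row]:
  step 1: row=5, L[5]='$', prepend. Next row=LF[5]=0
  step 2: row=0, L[0]='b', prepend. Next row=LF[0]=1
  step 3: row=1, L[1]='b', prepend. Next row=LF[1]=2
  step 4: row=2, L[2]='c', prepend. Next row=LF[2]=3
  step 5: row=3, L[3]='c', prepend. Next row=LF[3]=4
  step 6: row=4, L[4]='c', prepend. Next row=LF[4]=5
Reversed output: cccbb$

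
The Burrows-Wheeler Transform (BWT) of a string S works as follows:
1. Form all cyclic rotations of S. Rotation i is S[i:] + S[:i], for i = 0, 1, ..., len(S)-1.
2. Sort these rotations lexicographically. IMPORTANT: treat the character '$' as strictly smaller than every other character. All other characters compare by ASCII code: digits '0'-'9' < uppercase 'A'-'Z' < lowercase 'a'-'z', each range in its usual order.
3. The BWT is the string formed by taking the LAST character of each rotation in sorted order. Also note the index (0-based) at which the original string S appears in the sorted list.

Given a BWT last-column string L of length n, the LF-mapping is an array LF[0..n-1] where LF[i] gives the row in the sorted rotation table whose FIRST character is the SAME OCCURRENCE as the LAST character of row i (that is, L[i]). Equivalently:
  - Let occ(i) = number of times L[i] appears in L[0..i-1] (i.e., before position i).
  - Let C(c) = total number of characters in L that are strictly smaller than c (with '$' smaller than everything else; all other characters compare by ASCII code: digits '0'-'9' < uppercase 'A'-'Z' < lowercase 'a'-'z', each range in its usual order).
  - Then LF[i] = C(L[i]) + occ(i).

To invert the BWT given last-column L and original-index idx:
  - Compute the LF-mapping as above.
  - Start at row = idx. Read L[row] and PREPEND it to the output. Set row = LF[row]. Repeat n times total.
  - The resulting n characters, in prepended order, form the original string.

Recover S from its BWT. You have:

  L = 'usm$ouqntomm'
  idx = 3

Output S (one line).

LF mapping: 10 8 1 0 5 11 7 4 9 6 2 3
Walk LF starting at row 3, prepending L[row]:
  step 1: row=3, L[3]='$', prepend. Next row=LF[3]=0
  step 2: row=0, L[0]='u', prepend. Next row=LF[0]=10
  step 3: row=10, L[10]='m', prepend. Next row=LF[10]=2
  step 4: row=2, L[2]='m', prepend. Next row=LF[2]=1
  step 5: row=1, L[1]='s', prepend. Next row=LF[1]=8
  step 6: row=8, L[8]='t', prepend. Next row=LF[8]=9
  step 7: row=9, L[9]='o', prepend. Next row=LF[9]=6
  step 8: row=6, L[6]='q', prepend. Next row=LF[6]=7
  step 9: row=7, L[7]='n', prepend. Next row=LF[7]=4
  step 10: row=4, L[4]='o', prepend. Next row=LF[4]=5
  step 11: row=5, L[5]='u', prepend. Next row=LF[5]=11
  step 12: row=11, L[11]='m', prepend. Next row=LF[11]=3
Reversed output: muonqotsmmu$

Answer: muonqotsmmu$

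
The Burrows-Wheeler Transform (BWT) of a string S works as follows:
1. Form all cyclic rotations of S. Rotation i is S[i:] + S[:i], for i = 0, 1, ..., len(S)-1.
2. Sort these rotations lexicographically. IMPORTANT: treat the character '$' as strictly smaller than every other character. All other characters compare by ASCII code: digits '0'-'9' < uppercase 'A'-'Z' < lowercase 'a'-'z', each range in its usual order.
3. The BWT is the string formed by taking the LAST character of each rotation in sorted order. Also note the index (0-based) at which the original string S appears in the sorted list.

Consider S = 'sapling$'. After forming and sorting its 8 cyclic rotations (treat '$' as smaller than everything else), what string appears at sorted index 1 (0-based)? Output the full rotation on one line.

Answer: apling$s

Derivation:
All 8 rotations (rotation i = S[i:]+S[:i]):
  rot[0] = sapling$
  rot[1] = apling$s
  rot[2] = pling$sa
  rot[3] = ling$sap
  rot[4] = ing$sapl
  rot[5] = ng$sapli
  rot[6] = g$saplin
  rot[7] = $sapling
Sorted (with $ < everything):
  sorted[0] = $sapling
  sorted[1] = apling$s
  sorted[2] = g$saplin
  sorted[3] = ing$sapl
  sorted[4] = ling$sap
  sorted[5] = ng$sapli
  sorted[6] = pling$sa
  sorted[7] = sapling$
sorted[1] = apling$s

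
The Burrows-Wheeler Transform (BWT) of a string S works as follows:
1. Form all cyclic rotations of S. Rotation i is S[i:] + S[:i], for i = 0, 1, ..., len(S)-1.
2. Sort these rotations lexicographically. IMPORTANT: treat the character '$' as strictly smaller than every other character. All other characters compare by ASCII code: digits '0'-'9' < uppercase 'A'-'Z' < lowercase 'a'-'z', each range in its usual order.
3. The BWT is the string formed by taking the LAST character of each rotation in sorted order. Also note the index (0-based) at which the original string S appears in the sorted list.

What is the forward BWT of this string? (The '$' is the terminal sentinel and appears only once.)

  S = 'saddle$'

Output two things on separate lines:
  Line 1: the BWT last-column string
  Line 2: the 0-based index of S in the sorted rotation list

All 7 rotations (rotation i = S[i:]+S[:i]):
  rot[0] = saddle$
  rot[1] = addle$s
  rot[2] = ddle$sa
  rot[3] = dle$sad
  rot[4] = le$sadd
  rot[5] = e$saddl
  rot[6] = $saddle
Sorted (with $ < everything):
  sorted[0] = $saddle  (last char: 'e')
  sorted[1] = addle$s  (last char: 's')
  sorted[2] = ddle$sa  (last char: 'a')
  sorted[3] = dle$sad  (last char: 'd')
  sorted[4] = e$saddl  (last char: 'l')
  sorted[5] = le$sadd  (last char: 'd')
  sorted[6] = saddle$  (last char: '$')
Last column: esadld$
Original string S is at sorted index 6

Answer: esadld$
6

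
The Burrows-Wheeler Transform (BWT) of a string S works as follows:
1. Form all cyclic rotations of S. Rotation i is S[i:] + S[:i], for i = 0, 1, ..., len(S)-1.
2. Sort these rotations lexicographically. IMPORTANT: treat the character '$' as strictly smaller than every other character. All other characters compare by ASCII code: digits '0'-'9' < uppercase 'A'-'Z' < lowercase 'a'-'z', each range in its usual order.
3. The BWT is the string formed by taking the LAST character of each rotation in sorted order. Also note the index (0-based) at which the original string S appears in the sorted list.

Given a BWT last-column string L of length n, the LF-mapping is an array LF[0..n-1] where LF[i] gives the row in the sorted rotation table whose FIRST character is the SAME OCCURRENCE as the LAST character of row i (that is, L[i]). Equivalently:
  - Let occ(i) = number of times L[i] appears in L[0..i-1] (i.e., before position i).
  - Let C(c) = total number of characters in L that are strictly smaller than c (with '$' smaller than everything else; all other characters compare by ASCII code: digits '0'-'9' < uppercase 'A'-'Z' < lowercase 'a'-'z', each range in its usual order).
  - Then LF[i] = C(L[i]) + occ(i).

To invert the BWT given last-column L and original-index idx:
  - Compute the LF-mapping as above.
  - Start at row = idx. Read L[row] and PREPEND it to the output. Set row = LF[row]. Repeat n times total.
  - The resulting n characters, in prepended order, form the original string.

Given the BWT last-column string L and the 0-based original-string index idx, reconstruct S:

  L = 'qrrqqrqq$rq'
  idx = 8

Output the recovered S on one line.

LF mapping: 1 7 8 2 3 9 4 5 0 10 6
Walk LF starting at row 8, prepending L[row]:
  step 1: row=8, L[8]='$', prepend. Next row=LF[8]=0
  step 2: row=0, L[0]='q', prepend. Next row=LF[0]=1
  step 3: row=1, L[1]='r', prepend. Next row=LF[1]=7
  step 4: row=7, L[7]='q', prepend. Next row=LF[7]=5
  step 5: row=5, L[5]='r', prepend. Next row=LF[5]=9
  step 6: row=9, L[9]='r', prepend. Next row=LF[9]=10
  step 7: row=10, L[10]='q', prepend. Next row=LF[10]=6
  step 8: row=6, L[6]='q', prepend. Next row=LF[6]=4
  step 9: row=4, L[4]='q', prepend. Next row=LF[4]=3
  step 10: row=3, L[3]='q', prepend. Next row=LF[3]=2
  step 11: row=2, L[2]='r', prepend. Next row=LF[2]=8
Reversed output: rqqqqrrqrq$

Answer: rqqqqrrqrq$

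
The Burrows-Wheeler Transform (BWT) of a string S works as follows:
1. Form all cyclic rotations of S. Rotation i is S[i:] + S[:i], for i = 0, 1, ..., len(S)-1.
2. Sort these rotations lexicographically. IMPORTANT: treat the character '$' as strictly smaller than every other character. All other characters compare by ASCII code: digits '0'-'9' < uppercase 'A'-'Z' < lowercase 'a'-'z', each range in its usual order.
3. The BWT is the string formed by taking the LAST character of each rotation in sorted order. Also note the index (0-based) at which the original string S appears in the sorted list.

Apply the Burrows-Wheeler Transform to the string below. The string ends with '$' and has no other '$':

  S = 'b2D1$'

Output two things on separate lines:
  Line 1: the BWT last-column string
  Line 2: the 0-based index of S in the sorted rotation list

Answer: 1Db2$
4

Derivation:
All 5 rotations (rotation i = S[i:]+S[:i]):
  rot[0] = b2D1$
  rot[1] = 2D1$b
  rot[2] = D1$b2
  rot[3] = 1$b2D
  rot[4] = $b2D1
Sorted (with $ < everything):
  sorted[0] = $b2D1  (last char: '1')
  sorted[1] = 1$b2D  (last char: 'D')
  sorted[2] = 2D1$b  (last char: 'b')
  sorted[3] = D1$b2  (last char: '2')
  sorted[4] = b2D1$  (last char: '$')
Last column: 1Db2$
Original string S is at sorted index 4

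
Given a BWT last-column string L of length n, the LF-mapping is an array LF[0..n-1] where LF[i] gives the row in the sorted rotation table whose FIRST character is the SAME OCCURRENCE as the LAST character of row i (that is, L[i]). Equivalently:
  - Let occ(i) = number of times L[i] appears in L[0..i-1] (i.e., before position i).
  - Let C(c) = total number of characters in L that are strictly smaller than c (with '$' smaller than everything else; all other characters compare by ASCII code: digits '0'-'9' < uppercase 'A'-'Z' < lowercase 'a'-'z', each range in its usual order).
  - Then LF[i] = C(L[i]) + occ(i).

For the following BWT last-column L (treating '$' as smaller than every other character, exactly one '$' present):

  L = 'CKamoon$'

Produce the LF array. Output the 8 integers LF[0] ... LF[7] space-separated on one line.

Answer: 1 2 3 4 6 7 5 0

Derivation:
Char counts: '$':1, 'C':1, 'K':1, 'a':1, 'm':1, 'n':1, 'o':2
C (first-col start): C('$')=0, C('C')=1, C('K')=2, C('a')=3, C('m')=4, C('n')=5, C('o')=6
L[0]='C': occ=0, LF[0]=C('C')+0=1+0=1
L[1]='K': occ=0, LF[1]=C('K')+0=2+0=2
L[2]='a': occ=0, LF[2]=C('a')+0=3+0=3
L[3]='m': occ=0, LF[3]=C('m')+0=4+0=4
L[4]='o': occ=0, LF[4]=C('o')+0=6+0=6
L[5]='o': occ=1, LF[5]=C('o')+1=6+1=7
L[6]='n': occ=0, LF[6]=C('n')+0=5+0=5
L[7]='$': occ=0, LF[7]=C('$')+0=0+0=0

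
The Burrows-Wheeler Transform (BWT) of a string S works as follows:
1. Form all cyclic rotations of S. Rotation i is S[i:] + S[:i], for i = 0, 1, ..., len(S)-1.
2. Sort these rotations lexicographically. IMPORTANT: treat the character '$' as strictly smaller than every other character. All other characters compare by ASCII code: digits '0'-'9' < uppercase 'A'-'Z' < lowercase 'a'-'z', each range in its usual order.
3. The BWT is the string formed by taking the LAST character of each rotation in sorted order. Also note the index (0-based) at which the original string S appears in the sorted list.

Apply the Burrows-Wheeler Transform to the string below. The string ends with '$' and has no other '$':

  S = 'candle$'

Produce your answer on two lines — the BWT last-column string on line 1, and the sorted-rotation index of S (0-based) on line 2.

All 7 rotations (rotation i = S[i:]+S[:i]):
  rot[0] = candle$
  rot[1] = andle$c
  rot[2] = ndle$ca
  rot[3] = dle$can
  rot[4] = le$cand
  rot[5] = e$candl
  rot[6] = $candle
Sorted (with $ < everything):
  sorted[0] = $candle  (last char: 'e')
  sorted[1] = andle$c  (last char: 'c')
  sorted[2] = candle$  (last char: '$')
  sorted[3] = dle$can  (last char: 'n')
  sorted[4] = e$candl  (last char: 'l')
  sorted[5] = le$cand  (last char: 'd')
  sorted[6] = ndle$ca  (last char: 'a')
Last column: ec$nlda
Original string S is at sorted index 2

Answer: ec$nlda
2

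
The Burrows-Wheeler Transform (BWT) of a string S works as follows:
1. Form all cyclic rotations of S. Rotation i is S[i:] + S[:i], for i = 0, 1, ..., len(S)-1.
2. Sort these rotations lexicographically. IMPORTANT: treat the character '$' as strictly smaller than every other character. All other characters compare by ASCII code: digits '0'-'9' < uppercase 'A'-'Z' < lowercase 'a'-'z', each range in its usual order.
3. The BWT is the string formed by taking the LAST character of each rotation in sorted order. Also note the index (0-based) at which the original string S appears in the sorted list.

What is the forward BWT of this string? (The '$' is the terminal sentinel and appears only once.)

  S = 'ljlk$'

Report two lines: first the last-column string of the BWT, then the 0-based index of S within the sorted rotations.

All 5 rotations (rotation i = S[i:]+S[:i]):
  rot[0] = ljlk$
  rot[1] = jlk$l
  rot[2] = lk$lj
  rot[3] = k$ljl
  rot[4] = $ljlk
Sorted (with $ < everything):
  sorted[0] = $ljlk  (last char: 'k')
  sorted[1] = jlk$l  (last char: 'l')
  sorted[2] = k$ljl  (last char: 'l')
  sorted[3] = ljlk$  (last char: '$')
  sorted[4] = lk$lj  (last char: 'j')
Last column: kll$j
Original string S is at sorted index 3

Answer: kll$j
3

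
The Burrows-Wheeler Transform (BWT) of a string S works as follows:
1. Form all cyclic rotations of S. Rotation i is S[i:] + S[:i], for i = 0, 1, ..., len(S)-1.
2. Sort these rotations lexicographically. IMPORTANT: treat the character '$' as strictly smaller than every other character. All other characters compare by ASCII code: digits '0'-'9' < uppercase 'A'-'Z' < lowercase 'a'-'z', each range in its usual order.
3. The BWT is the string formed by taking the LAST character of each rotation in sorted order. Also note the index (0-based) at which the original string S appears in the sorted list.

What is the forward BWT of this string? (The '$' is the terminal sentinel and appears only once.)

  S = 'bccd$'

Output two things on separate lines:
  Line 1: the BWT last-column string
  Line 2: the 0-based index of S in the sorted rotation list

Answer: d$bcc
1

Derivation:
All 5 rotations (rotation i = S[i:]+S[:i]):
  rot[0] = bccd$
  rot[1] = ccd$b
  rot[2] = cd$bc
  rot[3] = d$bcc
  rot[4] = $bccd
Sorted (with $ < everything):
  sorted[0] = $bccd  (last char: 'd')
  sorted[1] = bccd$  (last char: '$')
  sorted[2] = ccd$b  (last char: 'b')
  sorted[3] = cd$bc  (last char: 'c')
  sorted[4] = d$bcc  (last char: 'c')
Last column: d$bcc
Original string S is at sorted index 1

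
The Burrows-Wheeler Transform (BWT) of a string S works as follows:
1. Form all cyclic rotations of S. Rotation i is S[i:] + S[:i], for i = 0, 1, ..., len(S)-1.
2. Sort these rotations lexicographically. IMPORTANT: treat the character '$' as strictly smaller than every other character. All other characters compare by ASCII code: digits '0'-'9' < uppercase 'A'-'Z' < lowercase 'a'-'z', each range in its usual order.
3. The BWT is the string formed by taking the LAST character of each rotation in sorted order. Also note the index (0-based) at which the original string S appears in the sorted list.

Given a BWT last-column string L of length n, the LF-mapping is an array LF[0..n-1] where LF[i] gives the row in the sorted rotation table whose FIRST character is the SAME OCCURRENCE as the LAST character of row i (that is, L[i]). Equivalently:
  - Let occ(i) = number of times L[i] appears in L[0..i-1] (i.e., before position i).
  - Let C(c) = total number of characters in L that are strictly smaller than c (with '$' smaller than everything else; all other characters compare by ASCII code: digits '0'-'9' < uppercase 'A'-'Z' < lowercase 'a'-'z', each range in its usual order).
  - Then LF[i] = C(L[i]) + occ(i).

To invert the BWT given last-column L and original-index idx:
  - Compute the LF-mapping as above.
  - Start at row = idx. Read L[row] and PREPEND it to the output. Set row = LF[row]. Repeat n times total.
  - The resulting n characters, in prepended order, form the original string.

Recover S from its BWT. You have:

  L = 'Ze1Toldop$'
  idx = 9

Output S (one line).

Answer: poodle1TZ$

Derivation:
LF mapping: 3 5 1 2 7 6 4 8 9 0
Walk LF starting at row 9, prepending L[row]:
  step 1: row=9, L[9]='$', prepend. Next row=LF[9]=0
  step 2: row=0, L[0]='Z', prepend. Next row=LF[0]=3
  step 3: row=3, L[3]='T', prepend. Next row=LF[3]=2
  step 4: row=2, L[2]='1', prepend. Next row=LF[2]=1
  step 5: row=1, L[1]='e', prepend. Next row=LF[1]=5
  step 6: row=5, L[5]='l', prepend. Next row=LF[5]=6
  step 7: row=6, L[6]='d', prepend. Next row=LF[6]=4
  step 8: row=4, L[4]='o', prepend. Next row=LF[4]=7
  step 9: row=7, L[7]='o', prepend. Next row=LF[7]=8
  step 10: row=8, L[8]='p', prepend. Next row=LF[8]=9
Reversed output: poodle1TZ$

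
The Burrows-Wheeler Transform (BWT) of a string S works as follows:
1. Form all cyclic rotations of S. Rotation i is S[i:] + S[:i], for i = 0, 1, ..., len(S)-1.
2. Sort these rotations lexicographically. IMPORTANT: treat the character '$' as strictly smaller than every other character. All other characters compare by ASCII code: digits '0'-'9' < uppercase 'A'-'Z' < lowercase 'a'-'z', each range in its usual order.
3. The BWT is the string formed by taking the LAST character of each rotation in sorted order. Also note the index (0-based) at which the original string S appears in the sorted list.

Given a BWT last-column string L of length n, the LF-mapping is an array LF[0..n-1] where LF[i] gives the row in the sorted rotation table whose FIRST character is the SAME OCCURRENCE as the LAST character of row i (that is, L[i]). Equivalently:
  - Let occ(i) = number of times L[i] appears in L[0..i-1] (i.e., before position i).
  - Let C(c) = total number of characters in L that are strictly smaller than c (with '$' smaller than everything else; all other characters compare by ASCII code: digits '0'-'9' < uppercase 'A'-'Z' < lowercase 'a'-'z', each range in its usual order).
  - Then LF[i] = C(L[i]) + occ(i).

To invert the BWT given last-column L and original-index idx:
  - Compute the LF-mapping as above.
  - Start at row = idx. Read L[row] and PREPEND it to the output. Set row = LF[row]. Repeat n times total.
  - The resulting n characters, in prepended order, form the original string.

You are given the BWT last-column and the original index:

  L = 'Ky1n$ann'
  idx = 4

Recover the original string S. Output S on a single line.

Answer: nanny1K$

Derivation:
LF mapping: 2 7 1 4 0 3 5 6
Walk LF starting at row 4, prepending L[row]:
  step 1: row=4, L[4]='$', prepend. Next row=LF[4]=0
  step 2: row=0, L[0]='K', prepend. Next row=LF[0]=2
  step 3: row=2, L[2]='1', prepend. Next row=LF[2]=1
  step 4: row=1, L[1]='y', prepend. Next row=LF[1]=7
  step 5: row=7, L[7]='n', prepend. Next row=LF[7]=6
  step 6: row=6, L[6]='n', prepend. Next row=LF[6]=5
  step 7: row=5, L[5]='a', prepend. Next row=LF[5]=3
  step 8: row=3, L[3]='n', prepend. Next row=LF[3]=4
Reversed output: nanny1K$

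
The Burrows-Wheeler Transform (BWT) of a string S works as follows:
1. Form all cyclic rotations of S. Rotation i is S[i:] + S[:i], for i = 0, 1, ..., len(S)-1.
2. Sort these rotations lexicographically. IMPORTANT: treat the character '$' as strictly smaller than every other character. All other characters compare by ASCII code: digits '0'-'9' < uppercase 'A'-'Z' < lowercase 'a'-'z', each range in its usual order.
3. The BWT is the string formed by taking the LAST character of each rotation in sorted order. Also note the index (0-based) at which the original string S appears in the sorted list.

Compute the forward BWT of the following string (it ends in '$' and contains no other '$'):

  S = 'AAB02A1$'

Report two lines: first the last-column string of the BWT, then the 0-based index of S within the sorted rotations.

All 8 rotations (rotation i = S[i:]+S[:i]):
  rot[0] = AAB02A1$
  rot[1] = AB02A1$A
  rot[2] = B02A1$AA
  rot[3] = 02A1$AAB
  rot[4] = 2A1$AAB0
  rot[5] = A1$AAB02
  rot[6] = 1$AAB02A
  rot[7] = $AAB02A1
Sorted (with $ < everything):
  sorted[0] = $AAB02A1  (last char: '1')
  sorted[1] = 02A1$AAB  (last char: 'B')
  sorted[2] = 1$AAB02A  (last char: 'A')
  sorted[3] = 2A1$AAB0  (last char: '0')
  sorted[4] = A1$AAB02  (last char: '2')
  sorted[5] = AAB02A1$  (last char: '$')
  sorted[6] = AB02A1$A  (last char: 'A')
  sorted[7] = B02A1$AA  (last char: 'A')
Last column: 1BA02$AA
Original string S is at sorted index 5

Answer: 1BA02$AA
5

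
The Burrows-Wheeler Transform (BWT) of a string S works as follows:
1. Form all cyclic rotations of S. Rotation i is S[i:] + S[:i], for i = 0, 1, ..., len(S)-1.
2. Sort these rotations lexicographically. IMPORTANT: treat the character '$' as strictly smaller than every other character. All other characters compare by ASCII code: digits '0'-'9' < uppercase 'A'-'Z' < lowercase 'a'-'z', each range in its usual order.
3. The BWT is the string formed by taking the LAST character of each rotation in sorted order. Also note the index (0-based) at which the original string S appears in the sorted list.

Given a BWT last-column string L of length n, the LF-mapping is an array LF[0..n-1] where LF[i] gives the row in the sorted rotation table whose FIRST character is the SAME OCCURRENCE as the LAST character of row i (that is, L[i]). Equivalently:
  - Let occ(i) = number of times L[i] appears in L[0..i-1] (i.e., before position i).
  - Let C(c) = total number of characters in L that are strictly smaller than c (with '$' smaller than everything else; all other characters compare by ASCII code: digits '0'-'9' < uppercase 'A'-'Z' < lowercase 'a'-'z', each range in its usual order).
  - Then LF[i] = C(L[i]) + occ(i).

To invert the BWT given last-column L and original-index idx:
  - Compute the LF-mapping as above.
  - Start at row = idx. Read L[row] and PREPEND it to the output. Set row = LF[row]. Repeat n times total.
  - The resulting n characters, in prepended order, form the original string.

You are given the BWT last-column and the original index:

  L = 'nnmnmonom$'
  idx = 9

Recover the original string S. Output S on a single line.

Answer: onnmonmmn$

Derivation:
LF mapping: 4 5 1 6 2 8 7 9 3 0
Walk LF starting at row 9, prepending L[row]:
  step 1: row=9, L[9]='$', prepend. Next row=LF[9]=0
  step 2: row=0, L[0]='n', prepend. Next row=LF[0]=4
  step 3: row=4, L[4]='m', prepend. Next row=LF[4]=2
  step 4: row=2, L[2]='m', prepend. Next row=LF[2]=1
  step 5: row=1, L[1]='n', prepend. Next row=LF[1]=5
  step 6: row=5, L[5]='o', prepend. Next row=LF[5]=8
  step 7: row=8, L[8]='m', prepend. Next row=LF[8]=3
  step 8: row=3, L[3]='n', prepend. Next row=LF[3]=6
  step 9: row=6, L[6]='n', prepend. Next row=LF[6]=7
  step 10: row=7, L[7]='o', prepend. Next row=LF[7]=9
Reversed output: onnmonmmn$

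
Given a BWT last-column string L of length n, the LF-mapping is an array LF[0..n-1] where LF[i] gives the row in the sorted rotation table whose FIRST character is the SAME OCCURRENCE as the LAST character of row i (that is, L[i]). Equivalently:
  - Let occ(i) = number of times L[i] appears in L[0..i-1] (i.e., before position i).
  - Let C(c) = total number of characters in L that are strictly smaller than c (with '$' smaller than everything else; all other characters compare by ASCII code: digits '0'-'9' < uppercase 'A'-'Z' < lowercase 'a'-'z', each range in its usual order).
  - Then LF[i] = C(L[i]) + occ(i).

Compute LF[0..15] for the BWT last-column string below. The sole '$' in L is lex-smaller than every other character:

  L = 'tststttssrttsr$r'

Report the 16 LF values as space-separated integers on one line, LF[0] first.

Answer: 9 4 10 5 11 12 13 6 7 1 14 15 8 2 0 3

Derivation:
Char counts: '$':1, 'r':3, 's':5, 't':7
C (first-col start): C('$')=0, C('r')=1, C('s')=4, C('t')=9
L[0]='t': occ=0, LF[0]=C('t')+0=9+0=9
L[1]='s': occ=0, LF[1]=C('s')+0=4+0=4
L[2]='t': occ=1, LF[2]=C('t')+1=9+1=10
L[3]='s': occ=1, LF[3]=C('s')+1=4+1=5
L[4]='t': occ=2, LF[4]=C('t')+2=9+2=11
L[5]='t': occ=3, LF[5]=C('t')+3=9+3=12
L[6]='t': occ=4, LF[6]=C('t')+4=9+4=13
L[7]='s': occ=2, LF[7]=C('s')+2=4+2=6
L[8]='s': occ=3, LF[8]=C('s')+3=4+3=7
L[9]='r': occ=0, LF[9]=C('r')+0=1+0=1
L[10]='t': occ=5, LF[10]=C('t')+5=9+5=14
L[11]='t': occ=6, LF[11]=C('t')+6=9+6=15
L[12]='s': occ=4, LF[12]=C('s')+4=4+4=8
L[13]='r': occ=1, LF[13]=C('r')+1=1+1=2
L[14]='$': occ=0, LF[14]=C('$')+0=0+0=0
L[15]='r': occ=2, LF[15]=C('r')+2=1+2=3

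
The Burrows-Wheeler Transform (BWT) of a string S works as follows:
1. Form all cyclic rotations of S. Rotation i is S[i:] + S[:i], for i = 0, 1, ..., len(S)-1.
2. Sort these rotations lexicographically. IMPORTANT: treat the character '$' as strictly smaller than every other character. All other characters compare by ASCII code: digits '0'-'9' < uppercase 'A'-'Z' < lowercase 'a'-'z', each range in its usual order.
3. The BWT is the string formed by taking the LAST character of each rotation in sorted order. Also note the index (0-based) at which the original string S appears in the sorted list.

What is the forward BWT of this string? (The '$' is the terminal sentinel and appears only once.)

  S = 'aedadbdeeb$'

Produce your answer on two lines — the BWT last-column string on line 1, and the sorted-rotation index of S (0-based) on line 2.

Answer: bd$edeabead
2

Derivation:
All 11 rotations (rotation i = S[i:]+S[:i]):
  rot[0] = aedadbdeeb$
  rot[1] = edadbdeeb$a
  rot[2] = dadbdeeb$ae
  rot[3] = adbdeeb$aed
  rot[4] = dbdeeb$aeda
  rot[5] = bdeeb$aedad
  rot[6] = deeb$aedadb
  rot[7] = eeb$aedadbd
  rot[8] = eb$aedadbde
  rot[9] = b$aedadbdee
  rot[10] = $aedadbdeeb
Sorted (with $ < everything):
  sorted[0] = $aedadbdeeb  (last char: 'b')
  sorted[1] = adbdeeb$aed  (last char: 'd')
  sorted[2] = aedadbdeeb$  (last char: '$')
  sorted[3] = b$aedadbdee  (last char: 'e')
  sorted[4] = bdeeb$aedad  (last char: 'd')
  sorted[5] = dadbdeeb$ae  (last char: 'e')
  sorted[6] = dbdeeb$aeda  (last char: 'a')
  sorted[7] = deeb$aedadb  (last char: 'b')
  sorted[8] = eb$aedadbde  (last char: 'e')
  sorted[9] = edadbdeeb$a  (last char: 'a')
  sorted[10] = eeb$aedadbd  (last char: 'd')
Last column: bd$edeabead
Original string S is at sorted index 2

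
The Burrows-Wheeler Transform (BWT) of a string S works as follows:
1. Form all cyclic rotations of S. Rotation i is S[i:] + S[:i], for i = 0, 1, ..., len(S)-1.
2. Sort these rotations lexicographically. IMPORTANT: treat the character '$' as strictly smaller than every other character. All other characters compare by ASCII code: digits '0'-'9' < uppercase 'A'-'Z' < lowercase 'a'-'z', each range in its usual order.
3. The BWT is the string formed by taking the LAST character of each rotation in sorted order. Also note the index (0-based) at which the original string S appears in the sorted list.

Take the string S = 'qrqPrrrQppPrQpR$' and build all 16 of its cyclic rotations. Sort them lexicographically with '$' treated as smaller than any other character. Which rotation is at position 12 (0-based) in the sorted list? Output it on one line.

Answer: rQppPrQpR$qrqPrr

Derivation:
All 16 rotations (rotation i = S[i:]+S[:i]):
  rot[0] = qrqPrrrQppPrQpR$
  rot[1] = rqPrrrQppPrQpR$q
  rot[2] = qPrrrQppPrQpR$qr
  rot[3] = PrrrQppPrQpR$qrq
  rot[4] = rrrQppPrQpR$qrqP
  rot[5] = rrQppPrQpR$qrqPr
  rot[6] = rQppPrQpR$qrqPrr
  rot[7] = QppPrQpR$qrqPrrr
  rot[8] = ppPrQpR$qrqPrrrQ
  rot[9] = pPrQpR$qrqPrrrQp
  rot[10] = PrQpR$qrqPrrrQpp
  rot[11] = rQpR$qrqPrrrQppP
  rot[12] = QpR$qrqPrrrQppPr
  rot[13] = pR$qrqPrrrQppPrQ
  rot[14] = R$qrqPrrrQppPrQp
  rot[15] = $qrqPrrrQppPrQpR
Sorted (with $ < everything):
  sorted[0] = $qrqPrrrQppPrQpR
  sorted[1] = PrQpR$qrqPrrrQpp
  sorted[2] = PrrrQppPrQpR$qrq
  sorted[3] = QpR$qrqPrrrQppPr
  sorted[4] = QppPrQpR$qrqPrrr
  sorted[5] = R$qrqPrrrQppPrQp
  sorted[6] = pPrQpR$qrqPrrrQp
  sorted[7] = pR$qrqPrrrQppPrQ
  sorted[8] = ppPrQpR$qrqPrrrQ
  sorted[9] = qPrrrQppPrQpR$qr
  sorted[10] = qrqPrrrQppPrQpR$
  sorted[11] = rQpR$qrqPrrrQppP
  sorted[12] = rQppPrQpR$qrqPrr
  sorted[13] = rqPrrrQppPrQpR$q
  sorted[14] = rrQppPrQpR$qrqPr
  sorted[15] = rrrQppPrQpR$qrqP
sorted[12] = rQppPrQpR$qrqPrr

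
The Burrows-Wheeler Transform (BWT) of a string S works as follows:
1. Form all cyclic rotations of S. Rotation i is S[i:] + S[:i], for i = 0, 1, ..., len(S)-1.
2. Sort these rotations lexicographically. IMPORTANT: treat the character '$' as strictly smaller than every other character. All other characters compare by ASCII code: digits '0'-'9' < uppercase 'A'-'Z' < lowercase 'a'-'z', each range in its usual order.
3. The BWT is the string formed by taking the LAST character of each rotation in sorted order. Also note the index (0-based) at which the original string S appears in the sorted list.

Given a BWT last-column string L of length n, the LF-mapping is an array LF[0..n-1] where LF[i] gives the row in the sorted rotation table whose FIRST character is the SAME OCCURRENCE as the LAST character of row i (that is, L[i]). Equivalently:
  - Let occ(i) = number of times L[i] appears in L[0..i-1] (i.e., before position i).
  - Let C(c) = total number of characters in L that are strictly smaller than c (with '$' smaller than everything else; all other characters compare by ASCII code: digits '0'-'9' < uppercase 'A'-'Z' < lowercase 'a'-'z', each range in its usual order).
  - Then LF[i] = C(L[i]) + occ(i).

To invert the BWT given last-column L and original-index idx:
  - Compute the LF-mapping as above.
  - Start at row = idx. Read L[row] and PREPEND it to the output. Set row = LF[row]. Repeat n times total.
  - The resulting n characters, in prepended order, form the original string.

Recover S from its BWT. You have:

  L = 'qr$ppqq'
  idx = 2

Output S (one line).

Answer: pqqrpq$

Derivation:
LF mapping: 3 6 0 1 2 4 5
Walk LF starting at row 2, prepending L[row]:
  step 1: row=2, L[2]='$', prepend. Next row=LF[2]=0
  step 2: row=0, L[0]='q', prepend. Next row=LF[0]=3
  step 3: row=3, L[3]='p', prepend. Next row=LF[3]=1
  step 4: row=1, L[1]='r', prepend. Next row=LF[1]=6
  step 5: row=6, L[6]='q', prepend. Next row=LF[6]=5
  step 6: row=5, L[5]='q', prepend. Next row=LF[5]=4
  step 7: row=4, L[4]='p', prepend. Next row=LF[4]=2
Reversed output: pqqrpq$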